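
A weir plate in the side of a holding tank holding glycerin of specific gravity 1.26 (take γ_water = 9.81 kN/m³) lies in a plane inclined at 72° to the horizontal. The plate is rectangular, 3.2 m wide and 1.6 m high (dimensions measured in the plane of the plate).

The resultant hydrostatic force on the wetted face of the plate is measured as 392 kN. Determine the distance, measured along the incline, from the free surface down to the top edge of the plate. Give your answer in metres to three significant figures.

γ = 1.26 × 9.81 = 12.3606 kN/m³.
A = 3.2 × 1.6 = 5.12 m².
From F = γ·h_c·A, the centroid depth is h_c = 392/(12.3606 × 5.12) = 6.19408 m.
Let θ = 72° be the plate's angle to the horizontal; measure y along the incline from where the plane meets the free surface. Vertical depth h = y·sinθ with sinθ = 0.951057.
Along the incline, y_c = h_c/sinθ = 6.19408/0.951057 = 6.51284 m.
The centroid lies 1.6/2 = 0.8 m below the top edge, so the top edge sits at y_top = 6.51284 − 0.8 = 5.71284 m along the incline.

y_top ≈ 5.71 m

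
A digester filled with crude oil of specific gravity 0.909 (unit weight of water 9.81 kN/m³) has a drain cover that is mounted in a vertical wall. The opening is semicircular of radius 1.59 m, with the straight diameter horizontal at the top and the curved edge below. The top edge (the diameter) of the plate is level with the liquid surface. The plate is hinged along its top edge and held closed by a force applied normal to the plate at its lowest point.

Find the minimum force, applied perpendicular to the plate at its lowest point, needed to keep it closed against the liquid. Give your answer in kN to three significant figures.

γ = 0.909 × 9.81 = 8.91729 kN/m³.
The centroid of a semicircle lies 4r/(3π) = 0.674817 m from the diameter, here below the top edge, so the centroid depth is h_c = 0.674817 m.
A = πr²/2 = π × 1.59²/2 = 3.97113 m².
Resultant F = γ·h_c·A = 8.91729 × 0.674817 × 3.97113 = 23.8964 kN.
I_c = (π/8 − 8/(9π))·r⁴ = 0.109757 × 1.59⁴ = 0.701489 m⁴.
Centre of pressure: y_p = y_c + I_c/(y_c·A) = 0.674817 + 0.701489/(0.674817 × 3.97113) = 0.674817 + 0.261771 = 0.936588 m along the plane.
The resultant acts 0.674817 + 0.261771 = 0.936588 m (along the plate) below the hinge at the top edge, so the moment about the hinge is M = F × 0.936588 = 23.8964 × 0.936588 = 22.3811 kN·m.
A normal force at the bottom, 1.59 m from the hinge, must supply this moment: P = 22.3811/1.59 = 14.0762 kN.

P ≈ 14.1 kN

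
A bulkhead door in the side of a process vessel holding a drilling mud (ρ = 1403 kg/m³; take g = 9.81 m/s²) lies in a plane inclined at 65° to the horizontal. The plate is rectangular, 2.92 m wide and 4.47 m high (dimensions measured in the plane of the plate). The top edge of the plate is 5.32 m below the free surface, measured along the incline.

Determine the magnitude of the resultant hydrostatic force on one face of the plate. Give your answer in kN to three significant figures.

γ = ρg = 1403 × 9.81 / 1000 = 13.76343 kN/m³.
Let θ = 65° be the plate's angle to the horizontal; measure y along the incline from where the plane meets the free surface. Vertical depth h = y·sinθ with sinθ = 0.906308.
The centroid lies 4.47/2 = 2.235 m below the top edge, so y_c = 5.32 + 2.235 = 7.555 m and h_c = 7.555 × 0.906308 = 6.84716 m.
A = 2.92 × 4.47 = 13.0524 m².
Resultant F = γ·h_c·A = 13.76343 × 6.84716 × 13.0524 = 1230.06 kN.

F ≈ 1230 kN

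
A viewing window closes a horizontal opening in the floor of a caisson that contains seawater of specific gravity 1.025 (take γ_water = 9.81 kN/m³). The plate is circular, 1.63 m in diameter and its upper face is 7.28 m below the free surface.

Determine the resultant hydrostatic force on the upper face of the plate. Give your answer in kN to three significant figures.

F ≈ 153 kN

γ = 1.025 × 9.81 = 10.05525 kN/m³.
The plate is horizontal, so pressure is uniform at p = γ·h = 10.05525 × 7.28 = 73.2022 kN/m².
A = π(0.815)² = 2.08672 m².
F = p·A = 73.2022 × 2.08672 = 152.752 kN.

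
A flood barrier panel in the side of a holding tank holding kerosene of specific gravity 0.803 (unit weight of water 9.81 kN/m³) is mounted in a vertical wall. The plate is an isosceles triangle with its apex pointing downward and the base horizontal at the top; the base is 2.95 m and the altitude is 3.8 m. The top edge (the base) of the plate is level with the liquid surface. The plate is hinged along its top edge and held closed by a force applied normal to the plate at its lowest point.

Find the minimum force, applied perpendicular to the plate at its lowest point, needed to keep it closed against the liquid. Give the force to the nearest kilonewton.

γ = 0.803 × 9.81 = 7.87743 kN/m³.
With the apex down, the centroid sits h/3 = 3.8/3 = 1.26667 m below the base (the top edge), so the centroid depth is h_c = 1.26667 m.
A = ½ × 2.95 × 3.8 = 5.605 m².
Resultant F = γ·h_c·A = 7.87743 × 1.26667 × 5.605 = 55.9273 kN.
I_c = b·h³/36 = 2.95 × 3.8³/36 = 4.49646 m⁴.
Centre of pressure: y_p = y_c + I_c/(y_c·A) = 1.26667 + 4.49646/(1.26667 × 5.605) = 1.26667 + 0.633332 = 1.9 m along the plane.
The resultant acts 1.26667 + 0.633332 = 1.9 m (along the plate) below the hinge at the top edge, so the moment about the hinge is M = F × 1.9 = 55.9273 × 1.9 = 106.262 kN·m.
A normal force at the bottom, 3.8 m from the hinge, must supply this moment: P = 106.262/3.8 = 27.9637 kN.

P ≈ 28 kN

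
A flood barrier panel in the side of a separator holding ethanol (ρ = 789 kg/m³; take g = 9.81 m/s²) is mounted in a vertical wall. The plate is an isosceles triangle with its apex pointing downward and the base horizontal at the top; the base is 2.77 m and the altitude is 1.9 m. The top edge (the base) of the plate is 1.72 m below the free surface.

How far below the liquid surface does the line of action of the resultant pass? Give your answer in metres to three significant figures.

h_p = 2.44 m

γ = ρg = 789 × 9.81 / 1000 = 7.74009 kN/m³.
With the apex down, the centroid sits h/3 = 1.9/3 = 0.633333 m below the base (the top edge), so the centroid depth is h_c = 1.72 + 0.633333 = 2.35333 m.
A = ½ × 2.77 × 1.9 = 2.6315 m².
Resultant F = γ·h_c·A = 7.74009 × 2.35333 × 2.6315 = 47.9327 kN.
I_c = b·h³/36 = 2.77 × 1.9³/36 = 0.527762 m⁴.
Centre of pressure: y_p = y_c + I_c/(y_c·A) = 2.35333 + 0.527762/(2.35333 × 2.6315) = 2.35333 + 0.085222 = 2.43855 m along the plane.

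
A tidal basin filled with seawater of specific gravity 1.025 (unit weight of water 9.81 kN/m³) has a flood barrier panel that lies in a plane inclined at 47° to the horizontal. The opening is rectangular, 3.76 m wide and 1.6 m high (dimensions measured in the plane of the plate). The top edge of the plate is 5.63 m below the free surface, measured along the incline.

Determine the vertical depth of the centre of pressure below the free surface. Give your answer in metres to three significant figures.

γ = 1.025 × 9.81 = 10.05525 kN/m³.
Let θ = 47° be the plate's angle to the horizontal; measure y along the incline from where the plane meets the free surface. Vertical depth h = y·sinθ with sinθ = 0.731354.
The centroid lies 1.6/2 = 0.8 m below the top edge, so y_c = 5.63 + 0.8 = 6.43 m and h_c = 6.43 × 0.731354 = 4.70261 m.
A = 3.76 × 1.6 = 6.016 m².
Resultant F = γ·h_c·A = 10.05525 × 4.70261 × 6.016 = 284.472 kN.
I_c = b·h³/12 = 3.76 × 1.6³/12 = 1.28341 m⁴.
Centre of pressure: y_p = y_c + I_c/(y_c·A) = 6.43 + 1.28341/(6.43 × 6.016) = 6.43 + 0.0331777 = 6.46318 m along the plane.
Vertically, h_p = y_p·sinθ = 6.46318 × 0.731354 = 4.72687 m.

h_p = 4.73 m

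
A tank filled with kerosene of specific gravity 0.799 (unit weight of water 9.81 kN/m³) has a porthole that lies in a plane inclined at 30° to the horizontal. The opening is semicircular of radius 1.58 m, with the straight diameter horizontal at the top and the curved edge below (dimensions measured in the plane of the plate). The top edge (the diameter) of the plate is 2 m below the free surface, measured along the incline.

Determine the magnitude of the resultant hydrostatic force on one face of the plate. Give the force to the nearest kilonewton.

F ≈ 41 kN

γ = 0.799 × 9.81 = 7.83819 kN/m³.
Let θ = 30° be the plate's angle to the horizontal; measure y along the incline from where the plane meets the free surface. Vertical depth h = y·sinθ with sinθ = 0.500000.
The centroid of a semicircle lies 4r/(3π) = 0.670573 m from the diameter, here below the top edge, so y_c = 2 + 0.670573 = 2.67057 m and h_c = 2.67057 × 0.500000 = 1.33529 m.
A = πr²/2 = π × 1.58²/2 = 3.92134 m².
Resultant F = γ·h_c·A = 7.83819 × 1.33529 × 3.92134 = 41.0418 kN.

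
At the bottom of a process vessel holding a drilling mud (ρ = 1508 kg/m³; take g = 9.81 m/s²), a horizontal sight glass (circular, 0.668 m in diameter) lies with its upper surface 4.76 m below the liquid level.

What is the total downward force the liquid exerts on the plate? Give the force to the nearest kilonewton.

F ≈ 25 kN

γ = ρg = 1508 × 9.81 / 1000 = 14.79348 kN/m³.
The plate is horizontal, so pressure is uniform at p = γ·h = 14.79348 × 4.76 = 70.417 kN/m².
A = π(0.334)² = 0.350464 m².
F = p·A = 70.417 × 0.350464 = 24.6786 kN.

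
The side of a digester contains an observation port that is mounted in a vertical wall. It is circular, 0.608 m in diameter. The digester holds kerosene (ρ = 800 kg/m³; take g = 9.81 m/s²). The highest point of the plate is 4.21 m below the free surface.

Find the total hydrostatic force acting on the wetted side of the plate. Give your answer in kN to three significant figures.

F ≈ 10.3 kN

γ = ρg = 800 × 9.81 / 1000 = 7.848 kN/m³.
The centroid is at the centre, 0.304 m below the top of the plate, so the centroid depth is h_c = 4.21 + 0.304 = 4.514 m.
A = π(0.304)² = 0.290333 m².
Resultant F = γ·h_c·A = 7.848 × 4.514 × 0.290333 = 10.2853 kN.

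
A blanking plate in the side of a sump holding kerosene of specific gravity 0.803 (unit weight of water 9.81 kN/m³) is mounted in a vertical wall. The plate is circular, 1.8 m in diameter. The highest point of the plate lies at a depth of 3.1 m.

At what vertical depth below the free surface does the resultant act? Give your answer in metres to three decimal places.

h_p = 4.051 m

γ = 0.803 × 9.81 = 7.87743 kN/m³.
The centroid is at the centre, 0.9 m below the top of the plate, so the centroid depth is h_c = 3.1 + 0.9 = 4 m.
A = π(0.9)² = 2.54469 m².
Resultant F = γ·h_c·A = 7.87743 × 4 × 2.54469 = 80.1825 kN.
I_c = πr⁴/4 = π × 0.9⁴/4 = 0.5153 m⁴.
Centre of pressure: y_p = y_c + I_c/(y_c·A) = 4 + 0.5153/(4 × 2.54469) = 4 + 0.050625 = 4.05063 m along the plane.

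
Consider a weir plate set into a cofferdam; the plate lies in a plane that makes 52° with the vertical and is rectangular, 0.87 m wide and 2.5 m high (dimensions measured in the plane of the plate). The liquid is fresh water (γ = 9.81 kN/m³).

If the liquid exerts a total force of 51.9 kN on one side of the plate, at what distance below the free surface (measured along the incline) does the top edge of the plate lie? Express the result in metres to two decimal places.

γ = 9.81 kN/m³.
A = 0.87 × 2.5 = 2.175 m².
From F = γ·h_c·A, the centroid depth is h_c = 51.9/(9.81 × 2.175) = 2.43242 m.
The plate makes 52° with the vertical, i.e. θ = 90° − 52° = 38° to the horizontal. Measuring y along the incline from the free-surface line, vertical depth h = y·sinθ with sinθ = 0.615661.
Along the incline, y_c = h_c/sinθ = 2.43242/0.615661 = 3.95091 m.
The centroid lies 2.5/2 = 1.25 m below the top edge, so the top edge sits at y_top = 3.95091 − 1.25 = 2.70091 m along the incline.

y_top ≈ 2.70 m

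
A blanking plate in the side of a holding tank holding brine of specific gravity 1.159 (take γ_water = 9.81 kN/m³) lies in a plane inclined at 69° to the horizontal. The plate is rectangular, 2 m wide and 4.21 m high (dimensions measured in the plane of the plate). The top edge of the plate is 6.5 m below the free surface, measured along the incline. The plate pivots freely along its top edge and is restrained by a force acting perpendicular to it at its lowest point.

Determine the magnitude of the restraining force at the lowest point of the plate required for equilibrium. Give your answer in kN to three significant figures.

P ≈ 416 kN

γ = 1.159 × 9.81 = 11.36979 kN/m³.
Let θ = 69° be the plate's angle to the horizontal; measure y along the incline from where the plane meets the free surface. Vertical depth h = y·sinθ with sinθ = 0.933580.
The centroid lies 4.21/2 = 2.105 m below the top edge, so y_c = 6.5 + 2.105 = 8.605 m and h_c = 8.605 × 0.933580 = 8.03346 m.
A = 2 × 4.21 = 8.42 m².
Resultant F = γ·h_c·A = 11.36979 × 8.03346 × 8.42 = 769.072 kN.
I_c = b·h³/12 = 2 × 4.21³/12 = 12.4364 m⁴.
Centre of pressure: y_p = y_c + I_c/(y_c·A) = 8.605 + 12.4364/(8.605 × 8.42) = 8.605 + 0.171645 = 8.77665 m along the plane.
The resultant acts 2.105 + 0.171645 = 2.27664 m (along the plate) below the hinge at the top edge, so the moment about the hinge is M = F × 2.27664 = 769.072 × 2.27664 = 1750.9 kN·m.
A normal force at the bottom, 4.21 m from the hinge, must supply this moment: P = 1750.9/4.21 = 415.891 kN.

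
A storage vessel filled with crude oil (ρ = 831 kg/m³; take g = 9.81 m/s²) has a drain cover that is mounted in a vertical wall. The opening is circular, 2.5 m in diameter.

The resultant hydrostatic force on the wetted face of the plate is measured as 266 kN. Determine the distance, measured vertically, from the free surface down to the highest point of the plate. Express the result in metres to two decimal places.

γ = ρg = 831 × 9.81 / 1000 = 8.15211 kN/m³.
A = π(1.25)² = 4.90874 m².
From F = γ·h_c·A, the centroid depth is h_c = 266/(8.15211 × 4.90874) = 6.64724 m.
The centroid is at the centre, 1.25 m below the top of the plate, so the highest point sits at h_top = 6.64724 − 1.25 = 5.39724 m below the surface.

d_top ≈ 5.40 m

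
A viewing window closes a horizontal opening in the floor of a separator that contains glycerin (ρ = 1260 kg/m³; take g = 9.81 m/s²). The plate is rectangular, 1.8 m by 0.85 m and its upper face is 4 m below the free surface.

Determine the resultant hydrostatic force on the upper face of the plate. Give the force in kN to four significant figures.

γ = ρg = 1260 × 9.81 / 1000 = 12.3606 kN/m³.
The plate is horizontal, so pressure is uniform at p = γ·h = 12.3606 × 4 = 49.4424 kN/m².
A = 1.8 × 0.85 = 1.53 m².
F = p·A = 49.4424 × 1.53 = 75.6469 kN.

F ≈ 75.65 kN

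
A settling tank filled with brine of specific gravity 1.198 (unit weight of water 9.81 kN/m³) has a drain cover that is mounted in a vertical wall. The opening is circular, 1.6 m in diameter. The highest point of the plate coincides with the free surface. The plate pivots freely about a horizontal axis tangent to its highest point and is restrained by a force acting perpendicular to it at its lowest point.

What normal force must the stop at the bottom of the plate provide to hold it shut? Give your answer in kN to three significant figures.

γ = 1.198 × 9.81 = 11.75238 kN/m³.
The centroid is at the centre, 0.8 m below the top of the plate, so the centroid depth is h_c = 0.8 m.
A = π(0.8)² = 2.01062 m².
Resultant F = γ·h_c·A = 11.75238 × 0.8 × 2.01062 = 18.9037 kN.
I_c = πr⁴/4 = π × 0.8⁴/4 = 0.321699 m⁴.
Centre of pressure: y_p = y_c + I_c/(y_c·A) = 0.8 + 0.321699/(0.8 × 2.01062) = 0.8 + 0.2 = 1 m along the plane.
The resultant acts 0.8 + 0.2 = 1 m (along the plate) below the hinge at the top edge, so the moment about the hinge is M = F × 1 = 18.9037 × 1 = 18.9037 kN·m.
A normal force at the bottom, 1.6 m from the hinge, must supply this moment: P = 18.9037/1.6 = 11.8148 kN.

P ≈ 11.8 kN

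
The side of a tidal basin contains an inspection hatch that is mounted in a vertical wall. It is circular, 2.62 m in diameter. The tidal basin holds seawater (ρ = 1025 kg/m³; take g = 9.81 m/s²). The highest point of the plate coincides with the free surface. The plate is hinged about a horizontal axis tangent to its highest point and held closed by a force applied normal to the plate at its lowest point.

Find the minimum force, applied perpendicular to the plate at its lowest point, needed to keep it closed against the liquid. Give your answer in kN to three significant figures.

γ = ρg = 1025 × 9.81 / 1000 = 10.05525 kN/m³.
The centroid is at the centre, 1.31 m below the top of the plate, so the centroid depth is h_c = 1.31 m.
A = π(1.31)² = 5.39129 m².
Resultant F = γ·h_c·A = 10.05525 × 1.31 × 5.39129 = 71.0161 kN.
I_c = πr⁴/4 = π × 1.31⁴/4 = 2.313 m⁴.
Centre of pressure: y_p = y_c + I_c/(y_c·A) = 1.31 + 2.313/(1.31 × 5.39129) = 1.31 + 0.3275 = 1.6375 m along the plane.
The resultant acts 1.31 + 0.3275 = 1.6375 m (along the plate) below the hinge at the top edge, so the moment about the hinge is M = F × 1.6375 = 71.0161 × 1.6375 = 116.289 kN·m.
A normal force at the bottom, 2.62 m from the hinge, must supply this moment: P = 116.289/2.62 = 44.3851 kN.

P ≈ 44.4 kN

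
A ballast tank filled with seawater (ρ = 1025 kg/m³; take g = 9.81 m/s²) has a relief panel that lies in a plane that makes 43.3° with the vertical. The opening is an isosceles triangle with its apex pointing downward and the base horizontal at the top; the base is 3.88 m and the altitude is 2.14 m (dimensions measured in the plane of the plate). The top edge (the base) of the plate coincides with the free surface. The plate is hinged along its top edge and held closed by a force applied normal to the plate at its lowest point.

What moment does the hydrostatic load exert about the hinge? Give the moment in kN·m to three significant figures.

γ = ρg = 1025 × 9.81 / 1000 = 10.05525 kN/m³.
The plate makes 43.3° with the vertical, i.e. θ = 90° − 43.3° = 46.7° to the horizontal. Measuring y along the incline from the free-surface line, vertical depth h = y·sinθ with sinθ = 0.727773.
With the apex down, the centroid sits h/3 = 2.14/3 = 0.713333 m below the base (the top edge), so y_c = 0.713333 m and h_c = 0.713333 × 0.727773 = 0.519144 m.
A = ½ × 3.88 × 2.14 = 4.1516 m².
Resultant F = γ·h_c·A = 10.05525 × 0.519144 × 4.1516 = 21.6719 kN.
I_c = b·h³/36 = 3.88 × 2.14³/36 = 1.05626 m⁴.
Centre of pressure: y_p = y_c + I_c/(y_c·A) = 0.713333 + 1.05626/(0.713333 × 4.1516) = 0.713333 + 0.356667 = 1.07 m along the plane.
The resultant acts 0.713333 + 0.356667 = 1.07 m (along the plate) below the hinge at the top edge, so the moment about the hinge is M = F × 1.07 = 21.6719 × 1.07 = 23.1889 kN·m.

M ≈ 23.2 kN·m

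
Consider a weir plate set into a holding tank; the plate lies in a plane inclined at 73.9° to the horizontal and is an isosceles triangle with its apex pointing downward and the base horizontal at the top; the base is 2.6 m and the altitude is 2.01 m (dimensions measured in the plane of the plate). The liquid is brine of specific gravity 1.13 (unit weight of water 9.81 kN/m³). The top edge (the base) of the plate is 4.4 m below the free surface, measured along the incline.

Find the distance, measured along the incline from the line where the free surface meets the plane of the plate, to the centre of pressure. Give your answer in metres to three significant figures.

γ = 1.13 × 9.81 = 11.0853 kN/m³.
Let θ = 73.9° be the plate's angle to the horizontal; measure y along the incline from where the plane meets the free surface. Vertical depth h = y·sinθ with sinθ = 0.960779.
With the apex down, the centroid sits h/3 = 2.01/3 = 0.67 m below the base (the top edge), so y_c = 4.4 + 0.67 = 5.07 m and h_c = 5.07 × 0.960779 = 4.87115 m.
A = ½ × 2.6 × 2.01 = 2.613 m².
Resultant F = γ·h_c·A = 11.0853 × 4.87115 × 2.613 = 141.097 kN.
I_c = b·h³/36 = 2.6 × 2.01³/36 = 0.586488 m⁴.
Centre of pressure: y_p = y_c + I_c/(y_c·A) = 5.07 + 0.586488/(5.07 × 2.613) = 5.07 + 0.0442702 = 5.11427 m along the plane.

y_p = 5.11 m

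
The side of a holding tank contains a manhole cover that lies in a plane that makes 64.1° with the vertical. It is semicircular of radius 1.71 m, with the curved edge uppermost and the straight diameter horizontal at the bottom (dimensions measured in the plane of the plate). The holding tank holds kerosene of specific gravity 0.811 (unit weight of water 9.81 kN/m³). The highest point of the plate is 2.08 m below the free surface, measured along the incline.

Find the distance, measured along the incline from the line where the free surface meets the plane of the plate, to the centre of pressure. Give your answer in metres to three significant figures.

γ = 0.811 × 9.81 = 7.95591 kN/m³.
The plate makes 64.1° with the vertical, i.e. θ = 90° − 64.1° = 25.9° to the horizontal. Measuring y along the incline from the free-surface line, vertical depth h = y·sinθ with sinθ = 0.436802.
The centroid lies 4r/(3π) = 0.725747 m above the diameter, so r − 4r/(3π) = 1.71 − 0.725747 = 0.984253 m below the topmost point, so y_c = 2.08 + 0.984253 = 3.06425 m and h_c = 3.06425 × 0.436802 = 1.33847 m.
A = πr²/2 = π × 1.71²/2 = 4.59317 m².
Resultant F = γ·h_c·A = 7.95591 × 1.33847 × 4.59317 = 48.9115 kN.
I_c = (π/8 − 8/(9π))·r⁴ = 0.109757 × 1.71⁴ = 0.938462 m⁴.
Centre of pressure: y_p = y_c + I_c/(y_c·A) = 3.06425 + 0.938462/(3.06425 × 4.59317) = 3.06425 + 0.0666776 = 3.13093 m along the plane.

y_p = 3.13 m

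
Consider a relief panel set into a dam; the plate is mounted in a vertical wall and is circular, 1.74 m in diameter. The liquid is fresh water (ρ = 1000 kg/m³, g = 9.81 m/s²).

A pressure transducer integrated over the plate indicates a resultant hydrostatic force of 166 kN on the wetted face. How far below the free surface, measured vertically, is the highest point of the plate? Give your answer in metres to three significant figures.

d_top ≈ 6.25 m

γ = ρg = 1000 × 9.81 = 9810 N/m³ = 9.81 kN/m³.
A = π(0.87)² = 2.37787 m².
From F = γ·h_c·A, the centroid depth is h_c = 166/(9.81 × 2.37787) = 7.11625 m.
The centroid is at the centre, 0.87 m below the top of the plate, so the highest point sits at h_top = 7.11625 − 0.87 = 6.24625 m below the surface.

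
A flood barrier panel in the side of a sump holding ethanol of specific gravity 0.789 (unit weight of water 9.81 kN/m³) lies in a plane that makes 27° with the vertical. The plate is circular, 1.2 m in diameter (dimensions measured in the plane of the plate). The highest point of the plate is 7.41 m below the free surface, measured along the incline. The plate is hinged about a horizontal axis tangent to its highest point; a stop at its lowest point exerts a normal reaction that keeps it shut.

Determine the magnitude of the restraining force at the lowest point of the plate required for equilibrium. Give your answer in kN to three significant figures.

γ = 0.789 × 9.81 = 7.74009 kN/m³.
The plate makes 27° with the vertical, i.e. θ = 90° − 27° = 63° to the horizontal. Measuring y along the incline from the free-surface line, vertical depth h = y·sinθ with sinθ = 0.891007.
The centroid is at the centre, 0.6 m below the top of the plate, so y_c = 7.41 + 0.6 = 8.01 m and h_c = 8.01 × 0.891007 = 7.13697 m.
A = π(0.6)² = 1.13097 m².
Resultant F = γ·h_c·A = 7.74009 × 7.13697 × 1.13097 = 62.4757 kN.
I_c = πr⁴/4 = π × 0.6⁴/4 = 0.101788 m⁴.
Centre of pressure: y_p = y_c + I_c/(y_c·A) = 8.01 + 0.101788/(8.01 × 1.13097) = 8.01 + 0.011236 = 8.02124 m along the plane.
The resultant acts 0.6 + 0.011236 = 0.611236 m (along the plate) below the hinge at the top edge, so the moment about the hinge is M = F × 0.611236 = 62.4757 × 0.611236 = 38.1874 kN·m.
A normal force at the bottom, 1.2 m from the hinge, must supply this moment: P = 38.1874/1.2 = 31.8228 kN.

P ≈ 31.8 kN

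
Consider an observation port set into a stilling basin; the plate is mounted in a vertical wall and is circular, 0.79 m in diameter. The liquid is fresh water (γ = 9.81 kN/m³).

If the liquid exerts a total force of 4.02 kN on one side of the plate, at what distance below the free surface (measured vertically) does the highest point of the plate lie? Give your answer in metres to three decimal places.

d_top ≈ 0.441 m

γ = 9.81 kN/m³.
A = π(0.395)² = 0.490167 m².
From F = γ·h_c·A, the centroid depth is h_c = 4.02/(9.81 × 0.490167) = 0.836013 m.
The centroid is at the centre, 0.395 m below the top of the plate, so the highest point sits at h_top = 0.836013 − 0.395 = 0.441013 m below the surface.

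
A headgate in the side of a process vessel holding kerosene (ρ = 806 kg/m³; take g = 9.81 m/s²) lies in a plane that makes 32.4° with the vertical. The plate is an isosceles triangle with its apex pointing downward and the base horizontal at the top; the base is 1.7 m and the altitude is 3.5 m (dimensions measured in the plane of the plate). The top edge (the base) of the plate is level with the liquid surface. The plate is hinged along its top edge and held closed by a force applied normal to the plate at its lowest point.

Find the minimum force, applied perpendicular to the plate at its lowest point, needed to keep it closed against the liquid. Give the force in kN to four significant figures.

P ≈ 11.59 kN

γ = ρg = 806 × 9.81 / 1000 = 7.90686 kN/m³.
The plate makes 32.4° with the vertical, i.e. θ = 90° − 32.4° = 57.6° to the horizontal. Measuring y along the incline from the free-surface line, vertical depth h = y·sinθ with sinθ = 0.844328.
With the apex down, the centroid sits h/3 = 3.5/3 = 1.16667 m below the base (the top edge), so y_c = 1.16667 m and h_c = 1.16667 × 0.844328 = 0.985052 m.
A = ½ × 1.7 × 3.5 = 2.975 m².
Resultant F = γ·h_c·A = 7.90686 × 0.985052 × 2.975 = 23.1713 kN.
I_c = b·h³/36 = 1.7 × 3.5³/36 = 2.02465 m⁴.
Centre of pressure: y_p = y_c + I_c/(y_c·A) = 1.16667 + 2.02465/(1.16667 × 2.975) = 1.16667 + 0.583331 = 1.75 m along the plane.
The resultant acts 1.16667 + 0.583331 = 1.75 m (along the plate) below the hinge at the top edge, so the moment about the hinge is M = F × 1.75 = 23.1713 × 1.75 = 40.5498 kN·m.
A normal force at the bottom, 3.5 m from the hinge, must supply this moment: P = 40.5498/3.5 = 11.5857 kN.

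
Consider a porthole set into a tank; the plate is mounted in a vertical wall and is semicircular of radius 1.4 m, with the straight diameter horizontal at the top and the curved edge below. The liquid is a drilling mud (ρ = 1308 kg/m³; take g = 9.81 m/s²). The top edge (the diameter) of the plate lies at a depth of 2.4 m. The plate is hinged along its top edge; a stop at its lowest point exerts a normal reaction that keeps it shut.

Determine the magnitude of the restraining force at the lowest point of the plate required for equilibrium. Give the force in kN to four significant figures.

P ≈ 54.07 kN

γ = ρg = 1308 × 9.81 / 1000 = 12.83148 kN/m³.
The centroid of a semicircle lies 4r/(3π) = 0.594178 m from the diameter, here below the top edge, so the centroid depth is h_c = 2.4 + 0.594178 = 2.99418 m.
A = πr²/2 = π × 1.4²/2 = 3.07876 m².
Resultant F = γ·h_c·A = 12.83148 × 2.99418 × 3.07876 = 118.285 kN.
I_c = (π/8 − 8/(9π))·r⁴ = 0.109757 × 1.4⁴ = 0.421642 m⁴.
Centre of pressure: y_p = y_c + I_c/(y_c·A) = 2.99418 + 0.421642/(2.99418 × 3.07876) = 2.99418 + 0.0457394 = 3.03992 m along the plane.
The resultant acts 0.594178 + 0.0457394 = 0.639917 m (along the plate) below the hinge at the top edge, so the moment about the hinge is M = F × 0.639917 = 118.285 × 0.639917 = 75.6926 kN·m.
A normal force at the bottom, 1.4 m from the hinge, must supply this moment: P = 75.6926/1.4 = 54.0661 kN.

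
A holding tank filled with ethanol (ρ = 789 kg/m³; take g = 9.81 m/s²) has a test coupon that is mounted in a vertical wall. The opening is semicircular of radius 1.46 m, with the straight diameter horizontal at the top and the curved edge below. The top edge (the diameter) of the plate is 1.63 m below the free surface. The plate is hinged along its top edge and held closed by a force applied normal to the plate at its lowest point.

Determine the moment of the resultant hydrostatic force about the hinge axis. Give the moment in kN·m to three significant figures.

γ = ρg = 789 × 9.81 / 1000 = 7.74009 kN/m³.
The centroid of a semicircle lies 4r/(3π) = 0.619643 m from the diameter, here below the top edge, so the centroid depth is h_c = 1.63 + 0.619643 = 2.24964 m.
A = πr²/2 = π × 1.46²/2 = 3.34831 m².
Resultant F = γ·h_c·A = 7.74009 × 2.24964 × 3.34831 = 58.3022 kN.
I_c = (π/8 − 8/(9π))·r⁴ = 0.109757 × 1.46⁴ = 0.498705 m⁴.
Centre of pressure: y_p = y_c + I_c/(y_c·A) = 2.24964 + 0.498705/(2.24964 × 3.34831) = 2.24964 + 0.0662072 = 2.31585 m along the plane.
The resultant acts 0.619643 + 0.0662072 = 0.68585 m (along the plate) below the hinge at the top edge, so the moment about the hinge is M = F × 0.68585 = 58.3022 × 0.68585 = 39.9866 kN·m.

M ≈ 40.0 kN·m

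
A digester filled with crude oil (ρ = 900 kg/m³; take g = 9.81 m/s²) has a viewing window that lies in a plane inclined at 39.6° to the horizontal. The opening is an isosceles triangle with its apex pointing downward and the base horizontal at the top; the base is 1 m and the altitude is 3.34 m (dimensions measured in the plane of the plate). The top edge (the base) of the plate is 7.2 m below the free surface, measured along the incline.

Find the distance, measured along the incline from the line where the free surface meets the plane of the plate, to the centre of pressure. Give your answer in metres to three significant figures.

γ = ρg = 900 × 9.81 / 1000 = 8.829 kN/m³.
Let θ = 39.6° be the plate's angle to the horizontal; measure y along the incline from where the plane meets the free surface. Vertical depth h = y·sinθ with sinθ = 0.637424.
With the apex down, the centroid sits h/3 = 3.34/3 = 1.11333 m below the base (the top edge), so y_c = 7.2 + 1.11333 = 8.31333 m and h_c = 8.31333 × 0.637424 = 5.29912 m.
A = ½ × 1 × 3.34 = 1.67 m².
Resultant F = γ·h_c·A = 8.829 × 5.29912 × 1.67 = 78.1325 kN.
I_c = b·h³/36 = 1 × 3.34³/36 = 1.03499 m⁴.
Centre of pressure: y_p = y_c + I_c/(y_c·A) = 8.31333 + 1.03499/(8.31333 × 1.67) = 8.31333 + 0.0745495 = 8.38788 m along the plane.

y_p = 8.39 m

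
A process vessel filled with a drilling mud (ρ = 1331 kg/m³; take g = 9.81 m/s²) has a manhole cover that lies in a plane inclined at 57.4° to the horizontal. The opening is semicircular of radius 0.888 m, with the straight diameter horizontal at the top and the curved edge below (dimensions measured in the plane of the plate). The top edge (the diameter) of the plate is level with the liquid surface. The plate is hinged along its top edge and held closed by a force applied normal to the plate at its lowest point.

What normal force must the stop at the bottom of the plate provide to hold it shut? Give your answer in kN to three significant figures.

P ≈ 3.02 kN

γ = ρg = 1331 × 9.81 / 1000 = 13.05711 kN/m³.
Let θ = 57.4° be the plate's angle to the horizontal; measure y along the incline from where the plane meets the free surface. Vertical depth h = y·sinθ with sinθ = 0.842452.
The centroid of a semicircle lies 4r/(3π) = 0.376879 m from the diameter, here below the top edge, so y_c = 0.376879 m and h_c = 0.376879 × 0.842452 = 0.317502 m.
A = πr²/2 = π × 0.888²/2 = 1.23864 m².
Resultant F = γ·h_c·A = 13.05711 × 0.317502 × 1.23864 = 5.13498 kN.
I_c = (π/8 − 8/(9π))·r⁴ = 0.109757 × 0.888⁴ = 0.0682471 m⁴.
Centre of pressure: y_p = y_c + I_c/(y_c·A) = 0.376879 + 0.0682471/(0.376879 × 1.23864) = 0.376879 + 0.146197 = 0.523076 m along the plane.
The resultant acts 0.376879 + 0.146197 = 0.523076 m (along the plate) below the hinge at the top edge, so the moment about the hinge is M = F × 0.523076 = 5.13498 × 0.523076 = 2.68598 kN·m.
A normal force at the bottom, 0.888 m from the hinge, must supply this moment: P = 2.68598/0.888 = 3.02475 kN.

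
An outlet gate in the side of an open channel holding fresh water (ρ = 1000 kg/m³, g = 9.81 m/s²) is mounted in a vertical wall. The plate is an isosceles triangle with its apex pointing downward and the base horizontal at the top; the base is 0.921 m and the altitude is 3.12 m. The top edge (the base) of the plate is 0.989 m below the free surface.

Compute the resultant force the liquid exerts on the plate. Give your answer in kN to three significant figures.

γ = ρg = 1000 × 9.81 = 9810 N/m³ = 9.81 kN/m³.
With the apex down, the centroid sits h/3 = 3.12/3 = 1.04 m below the base (the top edge), so the centroid depth is h_c = 0.989 + 1.04 = 2.029 m.
A = ½ × 0.921 × 3.12 = 1.43676 m².
Resultant F = γ·h_c·A = 9.81 × 2.029 × 1.43676 = 28.598 kN.

F ≈ 28.6 kN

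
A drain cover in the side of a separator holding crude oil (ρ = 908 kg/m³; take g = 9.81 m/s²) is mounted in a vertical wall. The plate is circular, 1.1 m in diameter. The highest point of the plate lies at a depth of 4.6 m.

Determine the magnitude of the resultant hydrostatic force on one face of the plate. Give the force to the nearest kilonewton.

F ≈ 44 kN

γ = ρg = 908 × 9.81 / 1000 = 8.90748 kN/m³.
The centroid is at the centre, 0.55 m below the top of the plate, so the centroid depth is h_c = 4.6 + 0.55 = 5.15 m.
A = π(0.55)² = 0.950332 m².
Resultant F = γ·h_c·A = 8.90748 × 5.15 × 0.950332 = 43.5951 kN.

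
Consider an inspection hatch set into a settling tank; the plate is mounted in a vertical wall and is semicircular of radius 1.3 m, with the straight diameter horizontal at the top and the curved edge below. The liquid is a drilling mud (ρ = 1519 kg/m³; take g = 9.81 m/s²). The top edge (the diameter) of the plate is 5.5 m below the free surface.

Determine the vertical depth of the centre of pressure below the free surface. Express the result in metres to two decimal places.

h_p = 6.07 m

γ = ρg = 1519 × 9.81 / 1000 = 14.90139 kN/m³.
The centroid of a semicircle lies 4r/(3π) = 0.551737 m from the diameter, here below the top edge, so the centroid depth is h_c = 5.5 + 0.551737 = 6.05174 m.
A = πr²/2 = π × 1.3²/2 = 2.65465 m².
Resultant F = γ·h_c·A = 14.90139 × 6.05174 × 2.65465 = 239.395 kN.
I_c = (π/8 − 8/(9π))·r⁴ = 0.109757 × 1.3⁴ = 0.313477 m⁴.
Centre of pressure: y_p = y_c + I_c/(y_c·A) = 6.05174 + 0.313477/(6.05174 × 2.65465) = 6.05174 + 0.0195127 = 6.07125 m along the plane.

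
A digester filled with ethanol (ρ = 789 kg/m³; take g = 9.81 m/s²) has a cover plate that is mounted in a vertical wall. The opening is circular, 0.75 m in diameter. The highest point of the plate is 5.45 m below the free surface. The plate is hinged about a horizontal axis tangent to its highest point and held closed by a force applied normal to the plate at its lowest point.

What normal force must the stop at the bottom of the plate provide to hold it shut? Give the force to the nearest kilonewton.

P ≈ 10 kN

γ = ρg = 789 × 9.81 / 1000 = 7.74009 kN/m³.
The centroid is at the centre, 0.375 m below the top of the plate, so the centroid depth is h_c = 5.45 + 0.375 = 5.825 m.
A = π(0.375)² = 0.441786 m².
Resultant F = γ·h_c·A = 7.74009 × 5.825 × 0.441786 = 19.9184 kN.
I_c = πr⁴/4 = π × 0.375⁴/4 = 0.0155316 m⁴.
Centre of pressure: y_p = y_c + I_c/(y_c·A) = 5.825 + 0.0155316/(5.825 × 0.441786) = 5.825 + 0.00603543 = 5.83104 m along the plane.
The resultant acts 0.375 + 0.00603543 = 0.381035 m (along the plate) below the hinge at the top edge, so the moment about the hinge is M = F × 0.381035 = 19.9184 × 0.381035 = 7.58961 kN·m.
A normal force at the bottom, 0.75 m from the hinge, must supply this moment: P = 7.58961/0.75 = 10.1195 kN.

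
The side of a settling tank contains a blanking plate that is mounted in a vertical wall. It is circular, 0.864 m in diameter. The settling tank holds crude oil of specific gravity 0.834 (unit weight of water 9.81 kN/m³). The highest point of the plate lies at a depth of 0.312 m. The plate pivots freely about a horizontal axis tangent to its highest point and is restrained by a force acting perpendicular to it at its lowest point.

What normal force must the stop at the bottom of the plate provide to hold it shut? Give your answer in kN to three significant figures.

P ≈ 2.04 kN

γ = 0.834 × 9.81 = 8.18154 kN/m³.
The centroid is at the centre, 0.432 m below the top of the plate, so the centroid depth is h_c = 0.312 + 0.432 = 0.744 m.
A = π(0.432)² = 0.586297 m².
Resultant F = γ·h_c·A = 8.18154 × 0.744 × 0.586297 = 3.56883 kN.
I_c = πr⁴/4 = π × 0.432⁴/4 = 0.0273543 m⁴.
Centre of pressure: y_p = y_c + I_c/(y_c·A) = 0.744 + 0.0273543/(0.744 × 0.586297) = 0.744 + 0.0627097 = 0.80671 m along the plane.
The resultant acts 0.432 + 0.0627097 = 0.49471 m (along the plate) below the hinge at the top edge, so the moment about the hinge is M = F × 0.49471 = 3.56883 × 0.49471 = 1.76554 kN·m.
A normal force at the bottom, 0.864 m from the hinge, must supply this moment: P = 1.76554/0.864 = 2.04345 kN.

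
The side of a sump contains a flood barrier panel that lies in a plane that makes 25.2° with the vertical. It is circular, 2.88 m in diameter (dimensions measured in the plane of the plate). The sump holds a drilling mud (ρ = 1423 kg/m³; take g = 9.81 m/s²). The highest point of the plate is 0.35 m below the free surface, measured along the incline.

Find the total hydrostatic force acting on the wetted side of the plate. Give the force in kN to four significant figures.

F ≈ 147.3 kN

γ = ρg = 1423 × 9.81 / 1000 = 13.95963 kN/m³.
The plate makes 25.2° with the vertical, i.e. θ = 90° − 25.2° = 64.8° to the horizontal. Measuring y along the incline from the free-surface line, vertical depth h = y·sinθ with sinθ = 0.904827.
The centroid is at the centre, 1.44 m below the top of the plate, so y_c = 0.35 + 1.44 = 1.79 m and h_c = 1.79 × 0.904827 = 1.61964 m.
A = π(1.44)² = 6.51441 m².
Resultant F = γ·h_c·A = 13.95963 × 1.61964 × 6.51441 = 147.288 kN.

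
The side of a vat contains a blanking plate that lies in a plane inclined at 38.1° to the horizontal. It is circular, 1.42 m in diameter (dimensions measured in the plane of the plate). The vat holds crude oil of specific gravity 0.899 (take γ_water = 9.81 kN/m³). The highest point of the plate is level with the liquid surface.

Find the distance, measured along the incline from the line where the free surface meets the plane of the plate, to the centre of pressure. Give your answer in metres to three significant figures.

γ = 0.899 × 9.81 = 8.81919 kN/m³.
Let θ = 38.1° be the plate's angle to the horizontal; measure y along the incline from where the plane meets the free surface. Vertical depth h = y·sinθ with sinθ = 0.617036.
The centroid is at the centre, 0.71 m below the top of the plate, so y_c = 0.71 m and h_c = 0.71 × 0.617036 = 0.438096 m.
A = π(0.71)² = 1.58368 m².
Resultant F = γ·h_c·A = 8.81919 × 0.438096 × 1.58368 = 6.11879 kN.
I_c = πr⁴/4 = π × 0.71⁴/4 = 0.199583 m⁴.
Centre of pressure: y_p = y_c + I_c/(y_c·A) = 0.71 + 0.199583/(0.71 × 1.58368) = 0.71 + 0.1775 = 0.8875 m along the plane.

y_p = 0.888 m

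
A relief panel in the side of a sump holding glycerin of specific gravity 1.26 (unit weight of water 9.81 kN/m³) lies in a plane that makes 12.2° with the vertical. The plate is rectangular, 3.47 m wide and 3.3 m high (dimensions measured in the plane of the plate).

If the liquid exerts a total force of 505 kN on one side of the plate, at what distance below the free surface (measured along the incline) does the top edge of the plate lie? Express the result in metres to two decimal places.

γ = 1.26 × 9.81 = 12.3606 kN/m³.
A = 3.47 × 3.3 = 11.451 m².
From F = γ·h_c·A, the centroid depth is h_c = 505/(12.3606 × 11.451) = 3.56786 m.
The plate makes 12.2° with the vertical, i.e. θ = 90° − 12.2° = 77.8° to the horizontal. Measuring y along the incline from the free-surface line, vertical depth h = y·sinθ with sinθ = 0.977416.
Along the incline, y_c = h_c/sinθ = 3.56786/0.977416 = 3.6503 m.
The centroid lies 3.3/2 = 1.65 m below the top edge, so the top edge sits at y_top = 3.6503 − 1.65 = 2.0003 m along the incline.

y_top ≈ 2.00 m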